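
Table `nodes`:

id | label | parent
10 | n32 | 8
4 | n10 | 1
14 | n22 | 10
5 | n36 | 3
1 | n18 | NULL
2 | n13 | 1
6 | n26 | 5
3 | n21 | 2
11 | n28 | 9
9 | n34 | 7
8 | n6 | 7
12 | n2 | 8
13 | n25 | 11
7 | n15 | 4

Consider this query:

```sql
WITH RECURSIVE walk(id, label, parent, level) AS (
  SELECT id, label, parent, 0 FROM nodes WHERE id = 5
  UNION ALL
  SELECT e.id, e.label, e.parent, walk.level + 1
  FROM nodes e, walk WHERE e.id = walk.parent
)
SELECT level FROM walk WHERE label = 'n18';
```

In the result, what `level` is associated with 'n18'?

3

Base: id=5 (n36), parent=3, level 0.
Iteration 1: join on id=3 -> n21 (id 3, parent=2, level 1).
Iteration 2: join on id=2 -> n13 (id 2, parent=1, level 2).
Iteration 3: join on id=1 -> n18 (id 1, parent=NULL, level 3).
Iteration 4: parent is NULL; no match; recursion stops.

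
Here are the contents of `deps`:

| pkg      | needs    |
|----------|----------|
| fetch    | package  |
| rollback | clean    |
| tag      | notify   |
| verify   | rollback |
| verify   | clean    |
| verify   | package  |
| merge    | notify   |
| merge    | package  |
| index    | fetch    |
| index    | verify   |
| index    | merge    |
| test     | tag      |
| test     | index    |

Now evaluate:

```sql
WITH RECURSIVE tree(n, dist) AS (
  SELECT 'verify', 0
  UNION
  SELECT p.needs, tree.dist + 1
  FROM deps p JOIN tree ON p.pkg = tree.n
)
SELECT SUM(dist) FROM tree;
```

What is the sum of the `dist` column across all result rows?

5

Base: (verify, dist=0).
Iteration 1: edges from {verify} -> (clean, dist=1), (package, dist=1), (rollback, dist=1).
Iteration 2: edges from {clean,package,rollback} -> (clean, dist=2).
Iteration 3: no outgoing edges from {clean}; recursion stops.
SUM(dist) = 0 + 1 + 1 + 1 + 2 = 5.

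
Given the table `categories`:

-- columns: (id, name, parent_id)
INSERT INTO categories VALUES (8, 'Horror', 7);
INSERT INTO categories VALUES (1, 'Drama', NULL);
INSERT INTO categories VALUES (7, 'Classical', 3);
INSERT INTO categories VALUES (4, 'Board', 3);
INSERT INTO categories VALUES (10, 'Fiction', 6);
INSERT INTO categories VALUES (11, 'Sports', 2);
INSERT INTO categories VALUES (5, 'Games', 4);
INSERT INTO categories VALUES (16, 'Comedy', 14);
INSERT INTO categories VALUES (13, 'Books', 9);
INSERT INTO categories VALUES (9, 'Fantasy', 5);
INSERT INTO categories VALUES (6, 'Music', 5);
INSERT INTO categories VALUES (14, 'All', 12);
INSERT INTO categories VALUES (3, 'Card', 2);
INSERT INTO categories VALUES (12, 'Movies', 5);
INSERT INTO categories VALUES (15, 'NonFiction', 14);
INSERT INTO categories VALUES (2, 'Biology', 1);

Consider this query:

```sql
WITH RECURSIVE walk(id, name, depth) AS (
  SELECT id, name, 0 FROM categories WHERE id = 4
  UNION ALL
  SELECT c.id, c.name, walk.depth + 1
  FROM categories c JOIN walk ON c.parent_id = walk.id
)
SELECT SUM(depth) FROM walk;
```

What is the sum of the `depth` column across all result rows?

Base: id=4 (Board) at depth 0.
Iteration 1: rows with parent_id in {4} -> Games (id 5, depth 1).
Iteration 2: rows with parent_id in {5} -> Music (id 6, depth 2), Fantasy (id 9, depth 2), Movies (id 12, depth 2).
Iteration 3: rows with parent_id in {6,9,12} -> Fiction (id 10, depth 3), Books (id 13, depth 3), All (id 14, depth 3).
Iteration 4: rows with parent_id in {10,13,14} -> NonFiction (id 15, depth 4), Comedy (id 16, depth 4).
Iteration 5: no rows with parent_id in {15,16}; recursion stops.
SUM(depth) = 0 + 1 + 2 + 2 + 2 + 3 + 3 + 3 + 4 + 4 = 24.

24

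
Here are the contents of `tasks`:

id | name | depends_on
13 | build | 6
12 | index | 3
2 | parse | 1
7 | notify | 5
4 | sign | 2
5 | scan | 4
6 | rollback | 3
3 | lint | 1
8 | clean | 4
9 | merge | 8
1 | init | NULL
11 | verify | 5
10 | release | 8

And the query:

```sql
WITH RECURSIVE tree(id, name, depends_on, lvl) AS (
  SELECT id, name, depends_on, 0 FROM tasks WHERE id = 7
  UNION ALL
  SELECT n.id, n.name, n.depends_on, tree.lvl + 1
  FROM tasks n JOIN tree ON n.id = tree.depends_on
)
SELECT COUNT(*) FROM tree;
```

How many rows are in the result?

5

Base: id=7 (notify), depends_on=5, lvl 0.
Iteration 1: join on id=5 -> scan (id 5, depends_on=4, lvl 1).
Iteration 2: join on id=4 -> sign (id 4, depends_on=2, lvl 2).
Iteration 3: join on id=2 -> parse (id 2, depends_on=1, lvl 3).
Iteration 4: join on id=1 -> init (id 1, depends_on=NULL, lvl 4).
Iteration 5: depends_on is NULL; no match; recursion stops.
Total rows emitted: 5.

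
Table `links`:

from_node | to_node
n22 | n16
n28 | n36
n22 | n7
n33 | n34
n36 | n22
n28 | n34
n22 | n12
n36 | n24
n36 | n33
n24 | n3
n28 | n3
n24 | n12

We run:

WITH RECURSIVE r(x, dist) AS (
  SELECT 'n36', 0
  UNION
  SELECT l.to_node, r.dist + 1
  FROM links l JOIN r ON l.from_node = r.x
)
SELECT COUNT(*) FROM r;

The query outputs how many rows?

9

Base: (n36, dist=0).
Iteration 1: edges from {n36} -> (n22, dist=1), (n24, dist=1), (n33, dist=1).
Iteration 2: edges from {n22,n24,n33} -> (n12, dist=2), (n16, dist=2), (n3, dist=2), (n34, dist=2), (n7, dist=2). [UNION drops 1 duplicate row(s)]
Iteration 3: no outgoing edges from {n12,n16,n3,n34,n7}; recursion stops.
Total rows emitted: 9.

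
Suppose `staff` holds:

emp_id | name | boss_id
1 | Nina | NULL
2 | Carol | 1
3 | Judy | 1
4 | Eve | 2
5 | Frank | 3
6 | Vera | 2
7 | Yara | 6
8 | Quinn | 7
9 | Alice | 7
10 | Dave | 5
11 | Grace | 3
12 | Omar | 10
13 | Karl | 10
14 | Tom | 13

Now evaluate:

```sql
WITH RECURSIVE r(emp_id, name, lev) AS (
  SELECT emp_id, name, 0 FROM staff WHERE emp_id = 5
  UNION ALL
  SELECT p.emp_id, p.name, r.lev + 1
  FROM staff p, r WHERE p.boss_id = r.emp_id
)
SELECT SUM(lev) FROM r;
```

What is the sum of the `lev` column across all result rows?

Base: emp_id=5 (Frank) at lev 0.
Iteration 1: rows with boss_id in {5} -> Dave (id 10, lev 1).
Iteration 2: rows with boss_id in {10} -> Omar (id 12, lev 2), Karl (id 13, lev 2).
Iteration 3: rows with boss_id in {12,13} -> Tom (id 14, lev 3).
Iteration 4: no rows with boss_id in {14}; recursion stops.
SUM(lev) = 0 + 1 + 2 + 2 + 3 = 8.

8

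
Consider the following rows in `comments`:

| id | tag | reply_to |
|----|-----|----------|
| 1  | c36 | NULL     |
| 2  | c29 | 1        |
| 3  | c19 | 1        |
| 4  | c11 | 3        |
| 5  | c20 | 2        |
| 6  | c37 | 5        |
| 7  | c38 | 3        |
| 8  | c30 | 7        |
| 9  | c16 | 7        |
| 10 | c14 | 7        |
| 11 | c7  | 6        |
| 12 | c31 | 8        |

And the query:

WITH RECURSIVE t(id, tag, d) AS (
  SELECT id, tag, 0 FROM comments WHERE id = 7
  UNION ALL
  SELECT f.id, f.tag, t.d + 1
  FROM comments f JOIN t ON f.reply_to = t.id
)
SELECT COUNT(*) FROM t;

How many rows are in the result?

Base: id=7 (c38) at d 0.
Iteration 1: rows with reply_to in {7} -> c30 (id 8, d 1), c16 (id 9, d 1), c14 (id 10, d 1).
Iteration 2: rows with reply_to in {8,9,10} -> c31 (id 12, d 2).
Iteration 3: no rows with reply_to in {12}; recursion stops.
Total rows emitted: 5.

5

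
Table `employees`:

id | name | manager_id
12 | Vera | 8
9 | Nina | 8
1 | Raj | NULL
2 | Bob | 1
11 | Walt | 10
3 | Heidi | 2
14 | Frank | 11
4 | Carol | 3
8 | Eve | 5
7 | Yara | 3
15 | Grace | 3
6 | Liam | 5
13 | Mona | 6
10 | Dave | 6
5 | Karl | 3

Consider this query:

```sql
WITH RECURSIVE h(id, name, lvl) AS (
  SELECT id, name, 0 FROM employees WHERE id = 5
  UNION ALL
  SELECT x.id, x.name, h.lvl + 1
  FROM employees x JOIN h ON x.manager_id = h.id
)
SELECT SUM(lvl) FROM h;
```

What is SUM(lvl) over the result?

17

Base: id=5 (Karl) at lvl 0.
Iteration 1: rows with manager_id in {5} -> Liam (id 6, lvl 1), Eve (id 8, lvl 1).
Iteration 2: rows with manager_id in {6,8} -> Nina (id 9, lvl 2), Dave (id 10, lvl 2), Vera (id 12, lvl 2), Mona (id 13, lvl 2).
Iteration 3: rows with manager_id in {9,10,12,13} -> Walt (id 11, lvl 3).
Iteration 4: rows with manager_id in {11} -> Frank (id 14, lvl 4).
Iteration 5: no rows with manager_id in {14}; recursion stops.
SUM(lvl) = 0 + 1 + 1 + 2 + 2 + 2 + 2 + 3 + 4 = 17.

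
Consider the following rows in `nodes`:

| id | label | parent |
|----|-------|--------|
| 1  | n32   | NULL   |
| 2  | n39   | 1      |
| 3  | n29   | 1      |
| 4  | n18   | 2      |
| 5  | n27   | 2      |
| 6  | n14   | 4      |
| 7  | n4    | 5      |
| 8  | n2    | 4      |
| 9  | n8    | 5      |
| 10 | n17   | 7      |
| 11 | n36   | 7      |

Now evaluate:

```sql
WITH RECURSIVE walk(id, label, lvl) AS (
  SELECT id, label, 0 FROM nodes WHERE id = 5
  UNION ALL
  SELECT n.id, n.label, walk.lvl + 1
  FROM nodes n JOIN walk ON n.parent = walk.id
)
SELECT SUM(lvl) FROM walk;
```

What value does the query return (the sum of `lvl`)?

Base: id=5 (n27) at lvl 0.
Iteration 1: rows with parent in {5} -> n4 (id 7, lvl 1), n8 (id 9, lvl 1).
Iteration 2: rows with parent in {7,9} -> n17 (id 10, lvl 2), n36 (id 11, lvl 2).
Iteration 3: no rows with parent in {10,11}; recursion stops.
SUM(lvl) = 0 + 1 + 1 + 2 + 2 = 6.

6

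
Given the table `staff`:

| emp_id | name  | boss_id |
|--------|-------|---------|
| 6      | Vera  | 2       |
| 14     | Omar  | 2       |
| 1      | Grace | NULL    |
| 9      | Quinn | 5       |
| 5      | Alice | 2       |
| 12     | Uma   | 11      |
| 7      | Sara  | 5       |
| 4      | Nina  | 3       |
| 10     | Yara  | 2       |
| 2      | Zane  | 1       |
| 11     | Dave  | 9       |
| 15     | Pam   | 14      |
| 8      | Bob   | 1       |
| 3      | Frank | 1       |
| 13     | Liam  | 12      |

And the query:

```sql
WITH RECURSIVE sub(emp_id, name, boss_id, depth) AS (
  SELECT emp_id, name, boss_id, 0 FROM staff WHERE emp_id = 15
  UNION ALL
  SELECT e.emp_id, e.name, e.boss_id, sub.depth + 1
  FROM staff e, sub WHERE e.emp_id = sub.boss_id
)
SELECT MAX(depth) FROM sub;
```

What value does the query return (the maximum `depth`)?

Base: emp_id=15 (Pam), boss_id=14, depth 0.
Iteration 1: join on emp_id=14 -> Omar (id 14, boss_id=2, depth 1).
Iteration 2: join on emp_id=2 -> Zane (id 2, boss_id=1, depth 2).
Iteration 3: join on emp_id=1 -> Grace (id 1, boss_id=NULL, depth 3).
Iteration 4: boss_id is NULL; no match; recursion stops.
depth values: 0, 1, 2, 3; the maximum is 3.

3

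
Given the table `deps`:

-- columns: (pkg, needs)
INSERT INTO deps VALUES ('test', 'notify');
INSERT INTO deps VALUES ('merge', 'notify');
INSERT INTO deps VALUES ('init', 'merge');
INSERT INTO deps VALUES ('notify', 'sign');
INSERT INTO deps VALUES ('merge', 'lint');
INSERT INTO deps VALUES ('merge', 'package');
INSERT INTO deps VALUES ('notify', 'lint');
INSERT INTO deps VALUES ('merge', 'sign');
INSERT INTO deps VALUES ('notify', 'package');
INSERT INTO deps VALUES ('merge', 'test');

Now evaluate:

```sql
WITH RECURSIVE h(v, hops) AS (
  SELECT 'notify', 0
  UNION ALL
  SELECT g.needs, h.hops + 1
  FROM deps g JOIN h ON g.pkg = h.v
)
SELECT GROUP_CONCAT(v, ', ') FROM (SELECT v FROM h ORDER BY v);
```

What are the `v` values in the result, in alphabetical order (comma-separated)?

Base: (notify, hops=0).
Iteration 1: edges from {notify} -> (lint, hops=1), (package, hops=1), (sign, hops=1).
Iteration 2: no outgoing edges from {lint,package,sign}; recursion stops.

lint, notify, package, sign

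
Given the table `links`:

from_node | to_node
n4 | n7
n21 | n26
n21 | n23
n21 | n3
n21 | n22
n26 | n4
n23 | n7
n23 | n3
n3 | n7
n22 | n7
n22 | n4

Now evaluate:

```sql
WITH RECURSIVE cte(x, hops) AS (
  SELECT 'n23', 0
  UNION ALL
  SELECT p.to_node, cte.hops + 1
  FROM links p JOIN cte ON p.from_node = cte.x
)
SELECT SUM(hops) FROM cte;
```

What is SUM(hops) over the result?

Base: (n23, hops=0).
Iteration 1: edges from {n23} -> (n3, hops=1), (n7, hops=1).
Iteration 2: edges from {n3,n7} -> (n7, hops=2).
Iteration 3: no outgoing edges from {n7}; recursion stops.
SUM(hops) = 0 + 1 + 1 + 2 = 4.

4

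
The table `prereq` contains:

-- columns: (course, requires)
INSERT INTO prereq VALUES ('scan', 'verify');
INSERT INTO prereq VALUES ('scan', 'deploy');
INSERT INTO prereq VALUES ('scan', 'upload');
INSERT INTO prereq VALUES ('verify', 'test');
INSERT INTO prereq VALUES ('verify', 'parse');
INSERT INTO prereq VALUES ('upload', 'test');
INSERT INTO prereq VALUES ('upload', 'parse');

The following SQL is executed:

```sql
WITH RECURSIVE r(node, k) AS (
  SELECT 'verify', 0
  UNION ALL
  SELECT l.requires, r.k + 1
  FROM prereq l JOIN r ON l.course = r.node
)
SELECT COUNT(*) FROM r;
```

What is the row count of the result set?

3

Base: (verify, k=0).
Iteration 1: edges from {verify} -> (parse, k=1), (test, k=1).
Iteration 2: no outgoing edges from {parse,test}; recursion stops.
Total rows emitted: 3.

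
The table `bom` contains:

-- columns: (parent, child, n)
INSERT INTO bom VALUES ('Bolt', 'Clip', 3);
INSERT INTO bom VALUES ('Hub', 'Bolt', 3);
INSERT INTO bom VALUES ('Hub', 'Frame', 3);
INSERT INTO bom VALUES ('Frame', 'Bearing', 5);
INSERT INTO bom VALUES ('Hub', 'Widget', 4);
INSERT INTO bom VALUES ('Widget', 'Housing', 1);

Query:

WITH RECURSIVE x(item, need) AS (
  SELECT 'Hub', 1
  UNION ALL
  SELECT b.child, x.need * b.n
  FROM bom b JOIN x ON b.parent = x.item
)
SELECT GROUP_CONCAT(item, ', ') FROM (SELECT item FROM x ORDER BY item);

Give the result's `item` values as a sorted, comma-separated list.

Bearing, Bolt, Clip, Frame, Housing, Hub, Widget

Base: (Hub, need=1).
Iteration 1: components of {Hub} -> Bolt = 1*3 = 3, Frame = 1*3 = 3, Widget = 1*4 = 4.
Iteration 2: components of {Bolt,Frame,Widget} -> Bearing = 3*5 = 15, Clip = 3*3 = 9, Housing = 4*1 = 4.
Iteration 3: no further components; recursion stops.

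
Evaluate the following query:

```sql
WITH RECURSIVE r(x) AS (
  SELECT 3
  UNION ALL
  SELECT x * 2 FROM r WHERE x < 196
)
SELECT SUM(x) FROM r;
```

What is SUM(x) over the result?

765

Base: x=3.
Iteration 1: 3 < 196 holds -> x = 3 * 2 = 6.
Iteration 2: 6 < 196 holds -> x = 6 * 2 = 12.
Iteration 3: 12 < 196 holds -> x = 12 * 2 = 24.
Iteration 4: 24 < 196 holds -> x = 24 * 2 = 48.
Iteration 5: 48 < 196 holds -> x = 48 * 2 = 96.
Iteration 6: 96 < 196 holds -> x = 96 * 2 = 192.
Iteration 7: 192 < 196 holds -> x = 192 * 2 = 384.
Iteration 8: 384 < 196 fails; recursion stops.
SUM(x) = 3 + 6 + 12 + 24 + 48 + 96 + 192 + 384 = 765.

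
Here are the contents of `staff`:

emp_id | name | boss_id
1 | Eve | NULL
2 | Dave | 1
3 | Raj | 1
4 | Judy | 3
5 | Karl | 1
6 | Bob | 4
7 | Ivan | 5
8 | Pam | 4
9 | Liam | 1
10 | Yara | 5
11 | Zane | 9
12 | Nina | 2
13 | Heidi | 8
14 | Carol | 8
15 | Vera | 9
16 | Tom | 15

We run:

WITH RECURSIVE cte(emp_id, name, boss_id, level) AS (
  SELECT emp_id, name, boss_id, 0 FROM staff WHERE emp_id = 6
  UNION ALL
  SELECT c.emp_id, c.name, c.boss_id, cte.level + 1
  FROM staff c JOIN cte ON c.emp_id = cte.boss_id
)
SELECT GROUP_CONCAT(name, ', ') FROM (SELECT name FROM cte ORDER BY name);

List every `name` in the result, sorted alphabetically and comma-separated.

Bob, Eve, Judy, Raj

Base: emp_id=6 (Bob), boss_id=4, level 0.
Iteration 1: join on emp_id=4 -> Judy (id 4, boss_id=3, level 1).
Iteration 2: join on emp_id=3 -> Raj (id 3, boss_id=1, level 2).
Iteration 3: join on emp_id=1 -> Eve (id 1, boss_id=NULL, level 3).
Iteration 4: boss_id is NULL; no match; recursion stops.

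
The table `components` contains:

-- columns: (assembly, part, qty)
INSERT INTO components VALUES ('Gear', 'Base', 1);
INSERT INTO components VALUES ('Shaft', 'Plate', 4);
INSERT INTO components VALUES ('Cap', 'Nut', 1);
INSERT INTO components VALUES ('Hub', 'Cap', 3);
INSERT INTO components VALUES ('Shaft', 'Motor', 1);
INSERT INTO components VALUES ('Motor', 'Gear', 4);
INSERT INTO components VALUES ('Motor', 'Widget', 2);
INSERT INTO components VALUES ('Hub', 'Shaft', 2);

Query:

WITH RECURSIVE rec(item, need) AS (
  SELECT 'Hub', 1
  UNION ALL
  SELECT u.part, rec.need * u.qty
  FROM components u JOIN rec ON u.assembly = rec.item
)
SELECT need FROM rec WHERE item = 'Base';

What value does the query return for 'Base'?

8

Base: (Hub, need=1).
Iteration 1: components of {Hub} -> Cap = 1*3 = 3, Shaft = 1*2 = 2.
Iteration 2: components of {Cap,Shaft} -> Motor = 2*1 = 2, Nut = 3*1 = 3, Plate = 2*4 = 8.
Iteration 3: components of {Motor,Nut,Plate} -> Gear = 2*4 = 8, Widget = 2*2 = 4.
Iteration 4: components of {Gear,Widget} -> Base = 8*1 = 8.
Iteration 5: no further components; recursion stops.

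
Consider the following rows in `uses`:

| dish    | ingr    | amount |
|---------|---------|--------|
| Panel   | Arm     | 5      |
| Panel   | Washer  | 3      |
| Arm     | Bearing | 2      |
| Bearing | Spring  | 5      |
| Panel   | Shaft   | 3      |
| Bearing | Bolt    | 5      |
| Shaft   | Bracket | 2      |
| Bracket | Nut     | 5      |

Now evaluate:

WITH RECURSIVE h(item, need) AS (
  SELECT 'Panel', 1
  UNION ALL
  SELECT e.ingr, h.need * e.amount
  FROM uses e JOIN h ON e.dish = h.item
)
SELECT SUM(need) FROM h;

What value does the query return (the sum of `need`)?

158

Base: (Panel, need=1).
Iteration 1: components of {Panel} -> Arm = 1*5 = 5, Shaft = 1*3 = 3, Washer = 1*3 = 3.
Iteration 2: components of {Arm,Shaft,Washer} -> Bearing = 5*2 = 10, Bracket = 3*2 = 6.
Iteration 3: components of {Bearing,Bracket} -> Bolt = 10*5 = 50, Nut = 6*5 = 30, Spring = 10*5 = 50.
Iteration 4: no further components; recursion stops.
SUM(need) = 1 + 5 + 3 + 3 + 10 + 6 + 50 + 50 + 30 = 158.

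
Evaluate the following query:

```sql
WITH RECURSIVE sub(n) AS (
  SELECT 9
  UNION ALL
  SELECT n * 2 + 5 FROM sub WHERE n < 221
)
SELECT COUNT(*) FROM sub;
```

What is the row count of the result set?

Base: n=9.
Iteration 1: 9 < 221 holds -> n = 9 * 2 + 5 = 23.
Iteration 2: 23 < 221 holds -> n = 23 * 2 + 5 = 51.
Iteration 3: 51 < 221 holds -> n = 51 * 2 + 5 = 107.
Iteration 4: 107 < 221 holds -> n = 107 * 2 + 5 = 219.
Iteration 5: 219 < 221 holds -> n = 219 * 2 + 5 = 443.
Iteration 6: 443 < 221 fails; recursion stops.
Total rows emitted: 6.

6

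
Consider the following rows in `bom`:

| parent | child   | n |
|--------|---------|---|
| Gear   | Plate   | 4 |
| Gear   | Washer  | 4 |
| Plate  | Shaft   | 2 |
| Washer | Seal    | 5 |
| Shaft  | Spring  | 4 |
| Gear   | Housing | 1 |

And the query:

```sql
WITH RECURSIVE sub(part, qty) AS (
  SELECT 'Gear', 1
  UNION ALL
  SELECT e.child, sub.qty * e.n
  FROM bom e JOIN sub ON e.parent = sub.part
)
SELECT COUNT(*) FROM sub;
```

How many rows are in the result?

Base: (Gear, qty=1).
Iteration 1: components of {Gear} -> Housing = 1*1 = 1, Plate = 1*4 = 4, Washer = 1*4 = 4.
Iteration 2: components of {Housing,Plate,Washer} -> Seal = 4*5 = 20, Shaft = 4*2 = 8.
Iteration 3: components of {Seal,Shaft} -> Spring = 8*4 = 32.
Iteration 4: no further components; recursion stops.
Total rows emitted: 7.

7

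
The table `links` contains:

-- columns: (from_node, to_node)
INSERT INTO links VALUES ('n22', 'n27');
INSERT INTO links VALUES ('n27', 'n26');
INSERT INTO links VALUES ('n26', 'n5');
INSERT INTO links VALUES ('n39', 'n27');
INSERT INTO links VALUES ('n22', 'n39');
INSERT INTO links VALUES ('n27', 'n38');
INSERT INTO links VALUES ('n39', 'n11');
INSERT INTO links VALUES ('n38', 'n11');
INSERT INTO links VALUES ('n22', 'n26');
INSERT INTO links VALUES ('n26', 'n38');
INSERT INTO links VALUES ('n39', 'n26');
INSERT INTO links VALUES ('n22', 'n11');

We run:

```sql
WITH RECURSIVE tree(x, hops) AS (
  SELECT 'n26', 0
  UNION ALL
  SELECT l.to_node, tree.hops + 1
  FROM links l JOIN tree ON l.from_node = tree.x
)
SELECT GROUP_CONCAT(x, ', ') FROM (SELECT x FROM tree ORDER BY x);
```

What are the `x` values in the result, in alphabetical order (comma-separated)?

n11, n26, n38, n5

Base: (n26, hops=0).
Iteration 1: edges from {n26} -> (n38, hops=1), (n5, hops=1).
Iteration 2: edges from {n38,n5} -> (n11, hops=2).
Iteration 3: no outgoing edges from {n11}; recursion stops.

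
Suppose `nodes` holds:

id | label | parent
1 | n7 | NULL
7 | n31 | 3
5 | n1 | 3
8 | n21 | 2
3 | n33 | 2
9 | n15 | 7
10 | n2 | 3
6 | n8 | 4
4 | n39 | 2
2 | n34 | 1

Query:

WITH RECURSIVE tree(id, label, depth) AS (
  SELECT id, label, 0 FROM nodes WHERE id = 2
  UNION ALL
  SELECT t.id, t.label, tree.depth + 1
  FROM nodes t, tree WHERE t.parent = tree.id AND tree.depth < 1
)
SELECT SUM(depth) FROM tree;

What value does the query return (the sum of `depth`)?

3

Base: id=2 (n34) at depth 0.
Iteration 1: rows with parent in {2} -> n33 (id 3, depth 1), n39 (id 4, depth 1), n21 (id 8, depth 1).
Iteration 2: depth < 1 fails for all current rows; recursion stops.
SUM(depth) = 0 + 1 + 1 + 1 = 3.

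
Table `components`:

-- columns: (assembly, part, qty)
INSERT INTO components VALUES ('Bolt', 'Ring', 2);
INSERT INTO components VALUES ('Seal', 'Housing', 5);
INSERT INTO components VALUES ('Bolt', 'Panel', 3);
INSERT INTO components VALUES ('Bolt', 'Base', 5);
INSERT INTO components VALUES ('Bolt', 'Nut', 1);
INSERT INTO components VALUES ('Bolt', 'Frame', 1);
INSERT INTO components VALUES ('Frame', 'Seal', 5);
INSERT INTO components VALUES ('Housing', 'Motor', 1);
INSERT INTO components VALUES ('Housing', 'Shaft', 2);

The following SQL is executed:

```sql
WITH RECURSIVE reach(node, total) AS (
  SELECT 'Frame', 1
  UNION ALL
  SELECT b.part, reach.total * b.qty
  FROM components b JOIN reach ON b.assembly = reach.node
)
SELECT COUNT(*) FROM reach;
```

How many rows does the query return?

5

Base: (Frame, total=1).
Iteration 1: components of {Frame} -> Seal = 1*5 = 5.
Iteration 2: components of {Seal} -> Housing = 5*5 = 25.
Iteration 3: components of {Housing} -> Motor = 25*1 = 25, Shaft = 25*2 = 50.
Iteration 4: no further components; recursion stops.
Total rows emitted: 5.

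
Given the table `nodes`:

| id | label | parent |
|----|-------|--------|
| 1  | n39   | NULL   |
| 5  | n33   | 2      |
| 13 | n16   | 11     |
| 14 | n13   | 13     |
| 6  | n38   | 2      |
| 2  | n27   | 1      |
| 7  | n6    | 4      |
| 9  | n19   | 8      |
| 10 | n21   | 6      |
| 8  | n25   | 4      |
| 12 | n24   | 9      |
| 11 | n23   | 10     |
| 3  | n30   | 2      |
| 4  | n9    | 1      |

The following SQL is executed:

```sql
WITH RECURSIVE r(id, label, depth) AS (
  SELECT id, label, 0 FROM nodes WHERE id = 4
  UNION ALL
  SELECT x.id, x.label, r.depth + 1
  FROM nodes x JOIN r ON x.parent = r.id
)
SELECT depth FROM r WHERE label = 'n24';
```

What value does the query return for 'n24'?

3

Base: id=4 (n9) at depth 0.
Iteration 1: rows with parent in {4} -> n6 (id 7, depth 1), n25 (id 8, depth 1).
Iteration 2: rows with parent in {7,8} -> n19 (id 9, depth 2).
Iteration 3: rows with parent in {9} -> n24 (id 12, depth 3).
Iteration 4: no rows with parent in {12}; recursion stops.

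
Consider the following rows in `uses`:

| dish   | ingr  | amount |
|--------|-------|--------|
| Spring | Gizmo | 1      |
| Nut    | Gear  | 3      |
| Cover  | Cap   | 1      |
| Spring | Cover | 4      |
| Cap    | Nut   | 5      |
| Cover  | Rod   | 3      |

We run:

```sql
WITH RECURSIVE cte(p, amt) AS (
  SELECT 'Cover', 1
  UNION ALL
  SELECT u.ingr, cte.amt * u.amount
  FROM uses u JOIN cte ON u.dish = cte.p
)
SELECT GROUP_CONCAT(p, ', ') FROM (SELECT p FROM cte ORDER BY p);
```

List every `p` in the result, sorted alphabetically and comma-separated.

Base: (Cover, amt=1).
Iteration 1: components of {Cover} -> Cap = 1*1 = 1, Rod = 1*3 = 3.
Iteration 2: components of {Cap,Rod} -> Nut = 1*5 = 5.
Iteration 3: components of {Nut} -> Gear = 5*3 = 15.
Iteration 4: no further components; recursion stops.

Cap, Cover, Gear, Nut, Rod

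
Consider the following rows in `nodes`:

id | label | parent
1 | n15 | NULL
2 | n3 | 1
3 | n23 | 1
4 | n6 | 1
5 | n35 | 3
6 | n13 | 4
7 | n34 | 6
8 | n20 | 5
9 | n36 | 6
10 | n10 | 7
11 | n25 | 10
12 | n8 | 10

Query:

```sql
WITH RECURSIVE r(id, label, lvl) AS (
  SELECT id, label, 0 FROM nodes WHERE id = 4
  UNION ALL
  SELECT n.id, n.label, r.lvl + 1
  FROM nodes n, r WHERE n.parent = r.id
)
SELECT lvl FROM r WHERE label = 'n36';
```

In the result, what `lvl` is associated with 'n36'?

2

Base: id=4 (n6) at lvl 0.
Iteration 1: rows with parent in {4} -> n13 (id 6, lvl 1).
Iteration 2: rows with parent in {6} -> n34 (id 7, lvl 2), n36 (id 9, lvl 2).
Iteration 3: rows with parent in {7,9} -> n10 (id 10, lvl 3).
Iteration 4: rows with parent in {10} -> n25 (id 11, lvl 4), n8 (id 12, lvl 4).
Iteration 5: no rows with parent in {11,12}; recursion stops.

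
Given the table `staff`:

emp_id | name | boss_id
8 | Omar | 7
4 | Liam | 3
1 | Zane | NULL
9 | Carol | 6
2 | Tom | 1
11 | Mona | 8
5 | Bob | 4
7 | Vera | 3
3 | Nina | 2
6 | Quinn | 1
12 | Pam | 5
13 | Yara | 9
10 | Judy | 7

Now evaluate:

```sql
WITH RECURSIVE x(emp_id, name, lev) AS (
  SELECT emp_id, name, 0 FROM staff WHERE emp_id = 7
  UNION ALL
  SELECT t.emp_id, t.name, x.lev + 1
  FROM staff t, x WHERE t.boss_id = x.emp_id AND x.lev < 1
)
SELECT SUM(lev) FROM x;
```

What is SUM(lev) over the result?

Base: emp_id=7 (Vera) at lev 0.
Iteration 1: rows with boss_id in {7} -> Omar (id 8, lev 1), Judy (id 10, lev 1).
Iteration 2: lev < 1 fails for all current rows; recursion stops.
SUM(lev) = 0 + 1 + 1 = 2.

2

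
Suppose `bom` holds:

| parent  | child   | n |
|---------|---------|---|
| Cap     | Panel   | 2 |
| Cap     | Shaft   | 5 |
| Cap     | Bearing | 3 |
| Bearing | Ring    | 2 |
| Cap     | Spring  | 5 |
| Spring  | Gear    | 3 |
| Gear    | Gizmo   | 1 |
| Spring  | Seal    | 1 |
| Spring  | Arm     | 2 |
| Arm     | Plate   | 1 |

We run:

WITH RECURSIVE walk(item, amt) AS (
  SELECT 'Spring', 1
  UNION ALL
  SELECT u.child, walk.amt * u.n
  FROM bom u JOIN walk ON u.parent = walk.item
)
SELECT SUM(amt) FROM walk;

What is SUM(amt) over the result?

Base: (Spring, amt=1).
Iteration 1: components of {Spring} -> Arm = 1*2 = 2, Gear = 1*3 = 3, Seal = 1*1 = 1.
Iteration 2: components of {Arm,Gear,Seal} -> Gizmo = 3*1 = 3, Plate = 2*1 = 2.
Iteration 3: no further components; recursion stops.
SUM(amt) = 1 + 3 + 1 + 2 + 3 + 2 = 12.

12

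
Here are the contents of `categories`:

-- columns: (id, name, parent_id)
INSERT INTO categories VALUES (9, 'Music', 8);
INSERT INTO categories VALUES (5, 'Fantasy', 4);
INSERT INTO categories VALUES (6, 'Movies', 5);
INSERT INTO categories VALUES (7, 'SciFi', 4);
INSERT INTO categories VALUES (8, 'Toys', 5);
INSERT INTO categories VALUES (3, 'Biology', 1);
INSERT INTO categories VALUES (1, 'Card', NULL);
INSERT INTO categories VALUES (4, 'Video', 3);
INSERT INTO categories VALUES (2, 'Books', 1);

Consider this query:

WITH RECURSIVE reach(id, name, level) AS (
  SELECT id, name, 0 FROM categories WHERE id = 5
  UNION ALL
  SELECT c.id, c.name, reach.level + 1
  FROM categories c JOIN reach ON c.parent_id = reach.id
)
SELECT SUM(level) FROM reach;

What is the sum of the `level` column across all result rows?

Base: id=5 (Fantasy) at level 0.
Iteration 1: rows with parent_id in {5} -> Movies (id 6, level 1), Toys (id 8, level 1).
Iteration 2: rows with parent_id in {6,8} -> Music (id 9, level 2).
Iteration 3: no rows with parent_id in {9}; recursion stops.
SUM(level) = 0 + 1 + 1 + 2 = 4.

4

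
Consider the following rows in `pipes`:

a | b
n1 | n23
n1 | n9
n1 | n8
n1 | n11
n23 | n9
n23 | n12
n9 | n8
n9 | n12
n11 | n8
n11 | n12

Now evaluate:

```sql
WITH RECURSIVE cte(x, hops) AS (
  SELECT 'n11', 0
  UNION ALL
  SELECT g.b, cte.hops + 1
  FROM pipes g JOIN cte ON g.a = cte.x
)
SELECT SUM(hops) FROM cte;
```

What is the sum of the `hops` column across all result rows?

Base: (n11, hops=0).
Iteration 1: edges from {n11} -> (n12, hops=1), (n8, hops=1).
Iteration 2: no outgoing edges from {n12,n8}; recursion stops.
SUM(hops) = 0 + 1 + 1 = 2.

2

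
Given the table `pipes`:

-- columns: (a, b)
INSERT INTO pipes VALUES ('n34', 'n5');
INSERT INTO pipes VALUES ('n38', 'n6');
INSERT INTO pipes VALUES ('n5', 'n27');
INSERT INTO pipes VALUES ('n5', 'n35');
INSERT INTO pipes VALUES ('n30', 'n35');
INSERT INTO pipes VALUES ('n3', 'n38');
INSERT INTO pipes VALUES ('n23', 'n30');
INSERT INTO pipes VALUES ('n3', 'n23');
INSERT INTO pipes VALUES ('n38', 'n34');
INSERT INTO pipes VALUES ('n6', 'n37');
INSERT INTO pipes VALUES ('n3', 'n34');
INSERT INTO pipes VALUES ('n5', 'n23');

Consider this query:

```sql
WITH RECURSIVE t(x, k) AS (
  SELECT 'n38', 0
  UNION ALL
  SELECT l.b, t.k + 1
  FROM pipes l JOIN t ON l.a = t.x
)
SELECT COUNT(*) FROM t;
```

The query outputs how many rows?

Base: (n38, k=0).
Iteration 1: edges from {n38} -> (n34, k=1), (n6, k=1).
Iteration 2: edges from {n34,n6} -> (n37, k=2), (n5, k=2).
Iteration 3: edges from {n37,n5} -> (n23, k=3), (n27, k=3), (n35, k=3).
Iteration 4: edges from {n23,n27,n35} -> (n30, k=4).
Iteration 5: edges from {n30} -> (n35, k=5).
Iteration 6: no outgoing edges from {n35}; recursion stops.
Total rows emitted: 10.

10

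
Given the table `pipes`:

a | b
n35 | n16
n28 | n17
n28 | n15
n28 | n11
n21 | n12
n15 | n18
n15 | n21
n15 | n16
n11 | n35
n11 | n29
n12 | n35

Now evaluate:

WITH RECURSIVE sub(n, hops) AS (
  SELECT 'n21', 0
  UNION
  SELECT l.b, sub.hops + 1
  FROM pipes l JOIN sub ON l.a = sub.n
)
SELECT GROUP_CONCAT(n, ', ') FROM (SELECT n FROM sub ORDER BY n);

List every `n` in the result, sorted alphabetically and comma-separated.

n12, n16, n21, n35

Base: (n21, hops=0).
Iteration 1: edges from {n21} -> (n12, hops=1).
Iteration 2: edges from {n12} -> (n35, hops=2).
Iteration 3: edges from {n35} -> (n16, hops=3).
Iteration 4: no outgoing edges from {n16}; recursion stops.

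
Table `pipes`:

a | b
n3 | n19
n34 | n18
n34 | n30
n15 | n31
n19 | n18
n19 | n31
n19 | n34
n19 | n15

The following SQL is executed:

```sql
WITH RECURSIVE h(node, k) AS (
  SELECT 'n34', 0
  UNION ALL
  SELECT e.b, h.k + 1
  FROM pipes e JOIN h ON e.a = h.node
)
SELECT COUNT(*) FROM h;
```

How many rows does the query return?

Base: (n34, k=0).
Iteration 1: edges from {n34} -> (n18, k=1), (n30, k=1).
Iteration 2: no outgoing edges from {n18,n30}; recursion stops.
Total rows emitted: 3.

3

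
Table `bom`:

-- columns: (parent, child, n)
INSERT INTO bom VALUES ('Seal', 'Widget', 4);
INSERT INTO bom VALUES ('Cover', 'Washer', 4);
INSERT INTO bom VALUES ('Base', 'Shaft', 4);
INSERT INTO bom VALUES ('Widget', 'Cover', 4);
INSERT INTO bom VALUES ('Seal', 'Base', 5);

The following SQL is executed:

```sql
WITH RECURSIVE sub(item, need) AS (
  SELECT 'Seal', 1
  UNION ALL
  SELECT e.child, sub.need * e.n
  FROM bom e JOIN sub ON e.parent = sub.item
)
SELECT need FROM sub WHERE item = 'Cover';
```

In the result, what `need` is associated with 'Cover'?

16

Base: (Seal, need=1).
Iteration 1: components of {Seal} -> Base = 1*5 = 5, Widget = 1*4 = 4.
Iteration 2: components of {Base,Widget} -> Cover = 4*4 = 16, Shaft = 5*4 = 20.
Iteration 3: components of {Cover,Shaft} -> Washer = 16*4 = 64.
Iteration 4: no further components; recursion stops.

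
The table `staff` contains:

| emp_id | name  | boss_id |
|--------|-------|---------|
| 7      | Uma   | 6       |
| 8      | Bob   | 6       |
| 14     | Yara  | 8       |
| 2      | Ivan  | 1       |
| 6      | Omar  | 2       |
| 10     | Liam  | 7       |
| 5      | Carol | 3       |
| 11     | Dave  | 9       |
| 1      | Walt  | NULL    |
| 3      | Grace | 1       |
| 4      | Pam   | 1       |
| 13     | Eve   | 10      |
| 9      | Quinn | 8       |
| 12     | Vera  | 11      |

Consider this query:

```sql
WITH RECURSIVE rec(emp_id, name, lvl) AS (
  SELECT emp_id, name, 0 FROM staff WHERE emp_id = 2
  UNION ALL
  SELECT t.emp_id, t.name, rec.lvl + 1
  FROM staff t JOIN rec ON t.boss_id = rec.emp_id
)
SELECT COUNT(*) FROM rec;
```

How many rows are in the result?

Base: emp_id=2 (Ivan) at lvl 0.
Iteration 1: rows with boss_id in {2} -> Omar (id 6, lvl 1).
Iteration 2: rows with boss_id in {6} -> Uma (id 7, lvl 2), Bob (id 8, lvl 2).
Iteration 3: rows with boss_id in {7,8} -> Quinn (id 9, lvl 3), Liam (id 10, lvl 3), Yara (id 14, lvl 3).
Iteration 4: rows with boss_id in {9,10,14} -> Dave (id 11, lvl 4), Eve (id 13, lvl 4).
Iteration 5: rows with boss_id in {11,13} -> Vera (id 12, lvl 5).
Iteration 6: no rows with boss_id in {12}; recursion stops.
Total rows emitted: 10.

10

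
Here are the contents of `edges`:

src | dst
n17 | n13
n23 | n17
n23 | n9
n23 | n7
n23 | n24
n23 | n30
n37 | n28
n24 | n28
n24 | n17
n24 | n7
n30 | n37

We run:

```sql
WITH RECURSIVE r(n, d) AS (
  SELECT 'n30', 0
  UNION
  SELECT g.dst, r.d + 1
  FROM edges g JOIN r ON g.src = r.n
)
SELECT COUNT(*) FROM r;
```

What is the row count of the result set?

Base: (n30, d=0).
Iteration 1: edges from {n30} -> (n37, d=1).
Iteration 2: edges from {n37} -> (n28, d=2).
Iteration 3: no outgoing edges from {n28}; recursion stops.
Total rows emitted: 3.

3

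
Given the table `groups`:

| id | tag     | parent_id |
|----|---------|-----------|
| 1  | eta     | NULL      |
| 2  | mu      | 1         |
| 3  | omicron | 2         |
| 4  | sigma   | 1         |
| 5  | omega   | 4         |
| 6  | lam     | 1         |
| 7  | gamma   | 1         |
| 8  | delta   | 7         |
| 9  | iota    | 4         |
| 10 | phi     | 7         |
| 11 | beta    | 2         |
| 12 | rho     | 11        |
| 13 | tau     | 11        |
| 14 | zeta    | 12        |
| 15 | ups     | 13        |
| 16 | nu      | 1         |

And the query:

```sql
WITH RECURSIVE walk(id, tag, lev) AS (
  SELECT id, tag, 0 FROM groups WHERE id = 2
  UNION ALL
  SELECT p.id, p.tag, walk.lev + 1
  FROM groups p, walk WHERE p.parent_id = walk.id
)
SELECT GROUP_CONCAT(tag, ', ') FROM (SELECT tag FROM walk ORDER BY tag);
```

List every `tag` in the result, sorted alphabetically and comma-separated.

Base: id=2 (mu) at lev 0.
Iteration 1: rows with parent_id in {2} -> omicron (id 3, lev 1), beta (id 11, lev 1).
Iteration 2: rows with parent_id in {3,11} -> rho (id 12, lev 2), tau (id 13, lev 2).
Iteration 3: rows with parent_id in {12,13} -> zeta (id 14, lev 3), ups (id 15, lev 3).
Iteration 4: no rows with parent_id in {14,15}; recursion stops.

beta, mu, omicron, rho, tau, ups, zeta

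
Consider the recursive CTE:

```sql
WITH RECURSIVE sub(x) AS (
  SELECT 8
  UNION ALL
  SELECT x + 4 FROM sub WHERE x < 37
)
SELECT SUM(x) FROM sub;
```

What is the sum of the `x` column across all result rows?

Base: x=8.
Iteration 1: 8 < 37 holds -> x = 8 + 4 = 12.
Iteration 2: 12 < 37 holds -> x = 12 + 4 = 16.
Iteration 3: 16 < 37 holds -> x = 16 + 4 = 20.
Iteration 4: 20 < 37 holds -> x = 20 + 4 = 24.
Iteration 5: 24 < 37 holds -> x = 24 + 4 = 28.
Iteration 6: 28 < 37 holds -> x = 28 + 4 = 32.
Iteration 7: 32 < 37 holds -> x = 32 + 4 = 36.
Iteration 8: 36 < 37 holds -> x = 36 + 4 = 40.
Iteration 9: 40 < 37 fails; recursion stops.
SUM(x) = 8 + 12 + 16 + 20 + 24 + 28 + 32 + 36 + 40 = 216.

216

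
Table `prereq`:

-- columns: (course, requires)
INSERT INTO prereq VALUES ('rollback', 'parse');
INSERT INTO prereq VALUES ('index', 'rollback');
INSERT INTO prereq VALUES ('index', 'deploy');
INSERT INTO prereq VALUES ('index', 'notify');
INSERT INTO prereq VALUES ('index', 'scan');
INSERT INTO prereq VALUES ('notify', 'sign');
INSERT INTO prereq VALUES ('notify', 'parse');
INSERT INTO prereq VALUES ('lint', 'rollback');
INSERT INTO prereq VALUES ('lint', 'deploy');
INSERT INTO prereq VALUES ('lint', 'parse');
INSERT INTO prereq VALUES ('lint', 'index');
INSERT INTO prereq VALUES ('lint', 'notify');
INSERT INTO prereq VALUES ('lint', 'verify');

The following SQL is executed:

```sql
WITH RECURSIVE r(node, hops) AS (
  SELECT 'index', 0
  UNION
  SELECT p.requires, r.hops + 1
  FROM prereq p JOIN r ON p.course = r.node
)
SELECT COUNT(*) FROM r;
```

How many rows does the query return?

7

Base: (index, hops=0).
Iteration 1: edges from {index} -> (deploy, hops=1), (notify, hops=1), (rollback, hops=1), (scan, hops=1).
Iteration 2: edges from {deploy,notify,rollback,scan} -> (parse, hops=2), (sign, hops=2). [UNION drops 1 duplicate row(s)]
Iteration 3: no outgoing edges from {parse,sign}; recursion stops.
Total rows emitted: 7.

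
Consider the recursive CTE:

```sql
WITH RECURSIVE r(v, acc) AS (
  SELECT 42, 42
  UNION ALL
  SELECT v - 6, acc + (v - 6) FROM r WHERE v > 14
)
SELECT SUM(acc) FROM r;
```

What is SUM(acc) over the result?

Base: v=42, acc=42.
Iteration 1: 42 > 14 holds -> v = 42 - 6 = 36, acc = 42 + 36 = 78.
Iteration 2: 36 > 14 holds -> v = 36 - 6 = 30, acc = 78 + 30 = 108.
Iteration 3: 30 > 14 holds -> v = 30 - 6 = 24, acc = 108 + 24 = 132.
Iteration 4: 24 > 14 holds -> v = 24 - 6 = 18, acc = 132 + 18 = 150.
Iteration 5: 18 > 14 holds -> v = 18 - 6 = 12, acc = 150 + 12 = 162.
Iteration 6: 12 > 14 fails; recursion stops.
SUM(acc) = 42 + 78 + 108 + 132 + 150 + 162 = 672.

672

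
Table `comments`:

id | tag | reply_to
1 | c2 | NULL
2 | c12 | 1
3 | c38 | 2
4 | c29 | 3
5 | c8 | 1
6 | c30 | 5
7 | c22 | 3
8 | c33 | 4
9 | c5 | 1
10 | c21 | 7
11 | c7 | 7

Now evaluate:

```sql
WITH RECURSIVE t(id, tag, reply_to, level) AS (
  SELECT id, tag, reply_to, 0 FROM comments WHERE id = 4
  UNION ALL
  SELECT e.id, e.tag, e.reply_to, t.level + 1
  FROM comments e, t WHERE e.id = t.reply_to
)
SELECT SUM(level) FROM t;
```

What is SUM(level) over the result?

6

Base: id=4 (c29), reply_to=3, level 0.
Iteration 1: join on id=3 -> c38 (id 3, reply_to=2, level 1).
Iteration 2: join on id=2 -> c12 (id 2, reply_to=1, level 2).
Iteration 3: join on id=1 -> c2 (id 1, reply_to=NULL, level 3).
Iteration 4: reply_to is NULL; no match; recursion stops.
SUM(level) = 0 + 1 + 2 + 3 = 6.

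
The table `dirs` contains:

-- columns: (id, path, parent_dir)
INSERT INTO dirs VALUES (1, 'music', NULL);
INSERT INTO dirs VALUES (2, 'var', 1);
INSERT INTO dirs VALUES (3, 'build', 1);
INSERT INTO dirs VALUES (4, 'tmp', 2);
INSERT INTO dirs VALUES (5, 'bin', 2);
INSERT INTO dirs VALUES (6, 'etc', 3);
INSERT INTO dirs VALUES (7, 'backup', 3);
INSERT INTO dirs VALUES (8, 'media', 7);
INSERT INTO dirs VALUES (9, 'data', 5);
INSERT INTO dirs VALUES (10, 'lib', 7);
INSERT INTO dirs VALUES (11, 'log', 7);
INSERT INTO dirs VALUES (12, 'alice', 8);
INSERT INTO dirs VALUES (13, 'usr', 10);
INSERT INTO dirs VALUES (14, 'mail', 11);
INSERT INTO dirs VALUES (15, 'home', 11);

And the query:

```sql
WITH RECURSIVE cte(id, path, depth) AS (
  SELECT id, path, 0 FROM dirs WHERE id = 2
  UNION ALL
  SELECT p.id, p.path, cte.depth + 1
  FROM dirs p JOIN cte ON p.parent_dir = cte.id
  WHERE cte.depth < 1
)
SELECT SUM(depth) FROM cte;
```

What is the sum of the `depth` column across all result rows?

2

Base: id=2 (var) at depth 0.
Iteration 1: rows with parent_dir in {2} -> tmp (id 4, depth 1), bin (id 5, depth 1).
Iteration 2: depth < 1 fails for all current rows; recursion stops.
SUM(depth) = 0 + 1 + 1 = 2.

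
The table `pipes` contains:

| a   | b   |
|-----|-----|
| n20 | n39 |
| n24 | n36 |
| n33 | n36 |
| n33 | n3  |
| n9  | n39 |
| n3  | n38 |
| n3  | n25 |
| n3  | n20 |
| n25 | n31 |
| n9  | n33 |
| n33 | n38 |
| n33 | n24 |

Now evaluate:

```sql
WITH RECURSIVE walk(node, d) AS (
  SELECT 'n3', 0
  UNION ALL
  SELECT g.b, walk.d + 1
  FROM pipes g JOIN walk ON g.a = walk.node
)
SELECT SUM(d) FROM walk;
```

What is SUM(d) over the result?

7

Base: (n3, d=0).
Iteration 1: edges from {n3} -> (n20, d=1), (n25, d=1), (n38, d=1).
Iteration 2: edges from {n20,n25,n38} -> (n31, d=2), (n39, d=2).
Iteration 3: no outgoing edges from {n31,n39}; recursion stops.
SUM(d) = 0 + 1 + 1 + 1 + 2 + 2 = 7.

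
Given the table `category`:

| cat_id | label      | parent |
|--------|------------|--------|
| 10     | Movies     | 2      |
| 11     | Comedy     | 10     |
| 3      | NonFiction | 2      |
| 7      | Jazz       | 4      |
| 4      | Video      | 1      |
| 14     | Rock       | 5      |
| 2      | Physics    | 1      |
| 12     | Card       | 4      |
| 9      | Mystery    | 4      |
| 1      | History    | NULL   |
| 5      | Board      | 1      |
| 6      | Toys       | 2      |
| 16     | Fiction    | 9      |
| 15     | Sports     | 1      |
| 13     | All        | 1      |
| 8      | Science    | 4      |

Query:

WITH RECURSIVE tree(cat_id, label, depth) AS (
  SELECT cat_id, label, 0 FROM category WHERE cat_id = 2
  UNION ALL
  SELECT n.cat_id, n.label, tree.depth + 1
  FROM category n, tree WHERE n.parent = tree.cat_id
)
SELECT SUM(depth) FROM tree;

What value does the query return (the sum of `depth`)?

5

Base: cat_id=2 (Physics) at depth 0.
Iteration 1: rows with parent in {2} -> NonFiction (id 3, depth 1), Toys (id 6, depth 1), Movies (id 10, depth 1).
Iteration 2: rows with parent in {3,6,10} -> Comedy (id 11, depth 2).
Iteration 3: no rows with parent in {11}; recursion stops.
SUM(depth) = 0 + 1 + 1 + 1 + 2 = 5.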